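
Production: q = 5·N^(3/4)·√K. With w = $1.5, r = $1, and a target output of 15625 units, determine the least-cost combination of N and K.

N* = 625, K* = 625

Cost minimization requires the marginal rate of technical substitution to equal the input-price ratio: MP_N/MP_K = w/r.
Here MP_N/MP_K = (3/4)·(K/N)/(1/2) = 1.5·(K/N). Setting this equal to 1.5/1 = 1.5 gives K = N.
Substituting into q = 15625: 5·N^(3/4)·(N)^(1/2) = 15625.
Solving, N = 625 and K = 625.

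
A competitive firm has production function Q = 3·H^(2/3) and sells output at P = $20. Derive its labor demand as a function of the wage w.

MP_H = (2/3)·3·H^(-1/3) = 2·H^(-1/3).
Setting P·MP_H = w: 40·H^(-1/3) = w.
Solving for H: H^(-1/3) = w/40, so H = (40/w)^(3).

H(w) = 64000/w³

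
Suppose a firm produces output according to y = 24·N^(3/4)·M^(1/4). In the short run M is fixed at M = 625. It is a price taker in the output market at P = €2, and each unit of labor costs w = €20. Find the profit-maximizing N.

N* = 6561

With M = 625, MP_N = (3/4)·24·N^(-1/4)·625^(1/4) = 90·N^(-1/4).
Profit maximization for a price taker requires P·MP_N = w: 2·90·N^(-1/4) = 20.
So N^(-1/4) = 1/9, which gives N = 6561.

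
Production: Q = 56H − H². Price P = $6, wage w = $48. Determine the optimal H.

H* = 24

The marginal product of H is MP_H = 56 − 2H.
A price-taking firm hires until the value of the marginal product equals the wage: P·MP_H = w, so 6·(56 − 2H) = 48.
Then 56 − 2H = 8, giving H = 24.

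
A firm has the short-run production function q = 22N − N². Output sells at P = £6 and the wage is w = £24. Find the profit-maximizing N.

N* = 9

The marginal product of N is MP_N = 22 − 2N.
A price-taking firm hires until the value of the marginal product equals the wage: P·MP_N = w, so 6·(22 − 2N) = 24.
Then 22 − 2N = 4, giving N = 9.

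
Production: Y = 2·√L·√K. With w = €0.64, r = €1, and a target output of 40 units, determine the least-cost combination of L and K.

Cost minimization requires the marginal rate of technical substitution to equal the input-price ratio: MP_L/MP_K = w/r.
Here MP_L/MP_K = (1/2)·(K/L)/(1/2) = (K/L). Setting this equal to 0.64/1 = 0.64 gives K = 0.64L.
Substituting into Y = 40: 2·L^(1/2)·(0.64L)^(1/2) = 40.
Solving, L = 25 and K = 16.

L* = 25, K* = 16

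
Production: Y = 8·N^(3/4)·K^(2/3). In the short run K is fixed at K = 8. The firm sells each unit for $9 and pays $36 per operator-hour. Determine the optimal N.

With K = 8, MP_N = (3/4)·8·N^(-1/4)·8^(2/3) = 24·N^(-1/4).
Profit maximization for a price taker requires P·MP_N = w: 9·24·N^(-1/4) = 36.
So N^(-1/4) = 1/6, which gives N = 1296.

N* = 1296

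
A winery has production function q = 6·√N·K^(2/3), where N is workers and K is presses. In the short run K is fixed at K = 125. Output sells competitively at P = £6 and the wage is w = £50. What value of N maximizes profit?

N* = 81

With K = 125, MP_N = (1/2)·6·N^(-1/2)·125^(2/3) = 75·N^(-1/2).
Profit maximization for a price taker requires P·MP_N = w: 6·75·N^(-1/2) = 50.
So N^(-1/2) = 1/9, which gives N = 81.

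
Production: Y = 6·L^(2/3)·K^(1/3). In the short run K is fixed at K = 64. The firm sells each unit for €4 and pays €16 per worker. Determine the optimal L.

With K = 64, MP_L = (2/3)·6·L^(-1/3)·64^(1/3) = 16·L^(-1/3).
Profit maximization for a price taker requires P·MP_L = w: 4·16·L^(-1/3) = 16.
So L^(-1/3) = 0.25, which gives L = 64.

L* = 64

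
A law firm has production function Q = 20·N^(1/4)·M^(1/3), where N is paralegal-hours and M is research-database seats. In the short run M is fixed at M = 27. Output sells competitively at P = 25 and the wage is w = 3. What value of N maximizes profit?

With M = 27, MP_N = (1/4)·20·N^(-3/4)·27^(1/3) = 15·N^(-3/4).
Profit maximization for a price taker requires P·MP_N = w: 25·15·N^(-3/4) = 3.
So N^(-3/4) = 0.008, which gives N = 625.

N* = 625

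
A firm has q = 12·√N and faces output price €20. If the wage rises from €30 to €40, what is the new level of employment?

From P·MP_N = w with MP_N = 6·N^(-1/2), the labor demand is N(w) = (120/w)^(2).
At w = 30: N = 16. At w = 40: N = 9.

N* = 9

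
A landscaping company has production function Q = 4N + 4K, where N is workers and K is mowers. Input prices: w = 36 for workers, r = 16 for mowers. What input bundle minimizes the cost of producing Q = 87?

N* = 0, K* = 21.75

The inputs are perfect substitutes, so the firm uses whichever has the lower cost per unit of output.
Cost per unit of output via N is w/4 = 9; via K it is r/4 = 4. K is cheaper.
Producing Q = 87 with K alone: N = 0, K = 21.75.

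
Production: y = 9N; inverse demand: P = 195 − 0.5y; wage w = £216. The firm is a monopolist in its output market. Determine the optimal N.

N* = 19

Marginal revenue from the inverse demand is MR = 195 − y.
The marginal product is MP_N = 9.
A monopolist hires until marginal revenue product equals the wage: MR·MP_N = w.
(195 − 9N)·9 = 216, so N = 19.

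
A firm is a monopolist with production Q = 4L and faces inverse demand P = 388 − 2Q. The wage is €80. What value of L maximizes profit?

L* = 23

Marginal revenue from the inverse demand is MR = 388 − 4Q.
The marginal product is MP_L = 4.
A monopolist hires until marginal revenue product equals the wage: MR·MP_L = w.
(388 − 16L)·4 = 80, so L = 23.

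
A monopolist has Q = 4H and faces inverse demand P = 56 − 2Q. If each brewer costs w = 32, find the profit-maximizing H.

H* = 3

Marginal revenue from the inverse demand is MR = 56 − 4Q.
The marginal product is MP_H = 4.
A monopolist hires until marginal revenue product equals the wage: MR·MP_H = w.
(56 − 16H)·4 = 32, so H = 3.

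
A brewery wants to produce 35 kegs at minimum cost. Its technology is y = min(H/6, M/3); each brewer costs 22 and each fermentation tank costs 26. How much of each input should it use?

With a fixed-proportions technology, the cost-minimizing bundle uses no slack in either input: H/6 = M/3 = y.
So H = 6·35 = 210 and M = 3·35 = 105.

H* = 210, M* = 105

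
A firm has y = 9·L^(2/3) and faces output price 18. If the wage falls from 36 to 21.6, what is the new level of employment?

L* = 125

From P·MP_L = w with MP_L = 6·L^(-1/3), the labor demand is L(w) = (108/w)^(3).
At w = 36: L = 27. At w = 21.6: L = 125.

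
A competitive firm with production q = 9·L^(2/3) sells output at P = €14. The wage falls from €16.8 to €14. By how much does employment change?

From P·MP_L = w with MP_L = 6·L^(-1/3), the labor demand is L(w) = (84/w)^(3).
At w = 16.8: L = 125. At w = 14: L = 216.
ΔL = 216 − 125 = 91.

ΔL = 91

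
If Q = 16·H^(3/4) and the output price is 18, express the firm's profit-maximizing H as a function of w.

H(w) = (216/w)^(4)

MP_H = (3/4)·16·H^(-1/4) = 12·H^(-1/4).
Setting P·MP_H = w: 216·H^(-1/4) = w.
Solving for H: H^(-1/4) = w/216, so H = (216/w)^(4).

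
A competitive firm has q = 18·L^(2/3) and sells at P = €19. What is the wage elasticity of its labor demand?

ε = -3

MP_L = (2/3)·18·L^(-1/3), so P·MP_L = w gives 228·L^(-1/3) = w.
Solving, L(w) = (228/w)^(3). This is a constant-elasticity form: L ∝ w^(−3), so ε = −3.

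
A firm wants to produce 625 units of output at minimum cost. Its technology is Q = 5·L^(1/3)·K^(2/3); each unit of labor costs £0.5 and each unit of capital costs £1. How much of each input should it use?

Cost minimization requires the marginal rate of technical substitution to equal the input-price ratio: MP_L/MP_K = w/r.
Here MP_L/MP_K = (1/3)·(K/L)/(2/3) = 0.5·(K/L). Setting this equal to 0.5/1 = 0.5 gives K = L.
Substituting into Q = 625: 5·L^(1/3)·(L)^(2/3) = 625.
Solving, L = 125 and K = 125.

L* = 125, K* = 125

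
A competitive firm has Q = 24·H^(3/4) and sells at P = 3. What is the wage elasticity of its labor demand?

MP_H = (3/4)·24·H^(-1/4), so P·MP_H = w gives 54·H^(-1/4) = w.
Solving, H(w) = (54/w)^(4). This is a constant-elasticity form: H ∝ w^(−4), so ε = −4.

ε = -4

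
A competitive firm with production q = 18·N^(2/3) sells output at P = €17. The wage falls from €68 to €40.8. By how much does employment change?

ΔN = 98

From P·MP_N = w with MP_N = 12·N^(-1/3), the labor demand is N(w) = (204/w)^(3).
At w = 68: N = 27. At w = 40.8: N = 125.
ΔN = 125 − 27 = 98.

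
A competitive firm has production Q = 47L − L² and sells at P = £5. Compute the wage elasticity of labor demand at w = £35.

ε = -0.175

From P·MP_L = w with MP_L = 47 − 2L, labor demand is L(w) = (47 − w/5)/2.
dL/dw = −1/(10) = -0.1.
At w = 35, L = 20, so ε = (dL/dw)·(w/L) = (-0.1)·(35/20) = -0.175.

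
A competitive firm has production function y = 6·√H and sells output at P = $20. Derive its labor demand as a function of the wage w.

H(w) = 3600/w²

MP_H = (1/2)·6·H^(-1/2) = 3·H^(-1/2).
Setting P·MP_H = w: 60·H^(-1/2) = w.
Solving for H: H^(-1/2) = w/60, so H = (60/w)^(2).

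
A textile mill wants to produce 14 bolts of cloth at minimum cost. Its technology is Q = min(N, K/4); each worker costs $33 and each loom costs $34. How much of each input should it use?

N* = 14, K* = 56

With a fixed-proportions technology, the cost-minimizing bundle uses no slack in either input: N = K/4 = Q.
So N = 14 and K = 4·14 = 56.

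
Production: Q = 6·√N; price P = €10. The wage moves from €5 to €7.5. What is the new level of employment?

From P·MP_N = w with MP_N = 3·N^(-1/2), the labor demand is N(w) = (30/w)^(2).
At w = 5: N = 36. At w = 7.5: N = 16.

N* = 16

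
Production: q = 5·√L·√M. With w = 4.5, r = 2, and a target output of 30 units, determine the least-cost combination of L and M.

L* = 4, M* = 9

Cost minimization requires the marginal rate of technical substitution to equal the input-price ratio: MP_L/MP_M = w/r.
Here MP_L/MP_M = (1/2)·(M/L)/(1/2) = (M/L). Setting this equal to 4.5/2 = 2.25 gives M = 2.25L.
Substituting into q = 30: 5·L^(1/2)·(2.25L)^(1/2) = 30.
Solving, L = 4 and M = 9.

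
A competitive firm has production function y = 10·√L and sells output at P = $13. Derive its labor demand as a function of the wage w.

L(w) = 4225/w²

MP_L = (1/2)·10·L^(-1/2) = 5·L^(-1/2).
Setting P·MP_L = w: 65·L^(-1/2) = w.
Solving for L: L^(-1/2) = w/65, so L = (65/w)^(2).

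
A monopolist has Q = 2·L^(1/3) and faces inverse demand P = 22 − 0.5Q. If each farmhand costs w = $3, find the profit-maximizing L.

Marginal revenue from the inverse demand is MR = 22 − Q.
The marginal product is MP_L = (2/3)·L^(-2/3).
A monopolist hires until marginal revenue product equals the wage: MR·MP_L = w.
At L, Q = 2·L^(1/3). Substituting and solving: (22 − 2·L^(1/3))·(2/3)·L^(-2/3) = 3 gives L = 8.

L* = 8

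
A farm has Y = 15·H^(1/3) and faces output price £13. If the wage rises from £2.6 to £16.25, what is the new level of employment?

From P·MP_H = w with MP_H = 5·H^(-2/3), the labor demand is H(w) = (65/w)^(3/2).
At w = 2.6: H = 125. At w = 16.25: H = 8.

H* = 8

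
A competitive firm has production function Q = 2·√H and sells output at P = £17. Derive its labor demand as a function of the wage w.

MP_H = (1/2)·2·H^(-1/2) = H^(-1/2).
Setting P·MP_H = w: 17·H^(-1/2) = w.
Solving for H: H^(-1/2) = w/17, so H = (17/w)^(2).

H(w) = 289/w²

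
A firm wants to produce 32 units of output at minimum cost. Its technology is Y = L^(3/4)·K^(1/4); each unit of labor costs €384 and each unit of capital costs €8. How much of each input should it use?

Cost minimization requires the marginal rate of technical substitution to equal the input-price ratio: MP_L/MP_K = w/r.
Here MP_L/MP_K = (3/4)·(K/L)/(1/4) = 3·(K/L). Setting this equal to 384/8 = 48 gives K = 16L.
Substituting into Y = 32: L^(3/4)·(16L)^(1/4) = 32.
Solving, L = 16 and K = 256.

L* = 16, K* = 256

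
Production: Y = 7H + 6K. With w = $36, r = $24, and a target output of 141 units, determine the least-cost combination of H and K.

H* = 0, K* = 23.5

The inputs are perfect substitutes, so the firm uses whichever has the lower cost per unit of output.
Cost per unit of output via H is w/7 = 36/7; via K it is r/6 = 4. K is cheaper.
Producing Y = 141 with K alone: H = 0, K = 23.5.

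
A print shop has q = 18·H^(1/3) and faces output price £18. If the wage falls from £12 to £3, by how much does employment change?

ΔH = 189

From P·MP_H = w with MP_H = 6·H^(-2/3), the labor demand is H(w) = (108/w)^(3/2).
At w = 12: H = 27. At w = 3: H = 216.
ΔH = 216 − 27 = 189.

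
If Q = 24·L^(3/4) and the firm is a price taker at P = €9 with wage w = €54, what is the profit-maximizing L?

MP_L = (3/4)·24·L^(-1/4) = 18·L^(-1/4).
Profit maximization for a price taker requires P·MP_L = w: 9·18·L^(-1/4) = 54.
So L^(-1/4) = 1/3, which gives L = 81.

L* = 81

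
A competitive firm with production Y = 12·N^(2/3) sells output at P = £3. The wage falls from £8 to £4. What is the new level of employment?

From P·MP_N = w with MP_N = 8·N^(-1/3), the labor demand is N(w) = (24/w)^(3).
At w = 8: N = 27. At w = 4: N = 216.

N* = 216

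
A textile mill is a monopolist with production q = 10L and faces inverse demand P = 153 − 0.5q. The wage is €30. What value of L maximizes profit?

L* = 15

Marginal revenue from the inverse demand is MR = 153 − q.
The marginal product is MP_L = 10.
A monopolist hires until marginal revenue product equals the wage: MR·MP_L = w.
(153 − 10L)·10 = 30, so L = 15.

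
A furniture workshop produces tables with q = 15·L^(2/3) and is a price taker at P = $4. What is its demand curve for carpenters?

MP_L = (2/3)·15·L^(-1/3) = 10·L^(-1/3).
Setting P·MP_L = w: 40·L^(-1/3) = w.
Solving for L: L^(-1/3) = w/40, so L = (40/w)^(3).

L(w) = 64000/w³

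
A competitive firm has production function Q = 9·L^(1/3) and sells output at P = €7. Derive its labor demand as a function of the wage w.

MP_L = (1/3)·9·L^(-2/3) = 3·L^(-2/3).
Setting P·MP_L = w: 21·L^(-2/3) = w.
Solving for L: L^(-2/3) = w/21, so L = (21/w)^(3/2).

L(w) = (21/w)^(3/2)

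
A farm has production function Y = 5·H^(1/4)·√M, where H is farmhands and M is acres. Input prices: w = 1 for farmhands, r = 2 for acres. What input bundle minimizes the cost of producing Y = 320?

H* = 256, M* = 256

Cost minimization requires the marginal rate of technical substitution to equal the input-price ratio: MP_H/MP_M = w/r.
Here MP_H/MP_M = (1/4)·(M/H)/(1/2) = 0.5·(M/H). Setting this equal to 1/2 = 0.5 gives M = H.
Substituting into Y = 320: 5·H^(1/4)·(H)^(1/2) = 320.
Solving, H = 256 and M = 256.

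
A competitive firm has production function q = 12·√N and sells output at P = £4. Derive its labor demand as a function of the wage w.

MP_N = (1/2)·12·N^(-1/2) = 6·N^(-1/2).
Setting P·MP_N = w: 24·N^(-1/2) = w.
Solving for N: N^(-1/2) = w/24, so N = (24/w)^(2).

N(w) = 576/w²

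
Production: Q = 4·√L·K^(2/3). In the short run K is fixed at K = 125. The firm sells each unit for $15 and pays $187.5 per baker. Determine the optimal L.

L* = 16

With K = 125, MP_L = (1/2)·4·L^(-1/2)·125^(2/3) = 50·L^(-1/2).
Profit maximization for a price taker requires P·MP_L = w: 15·50·L^(-1/2) = 187.5.
So L^(-1/2) = 0.25, which gives L = 16.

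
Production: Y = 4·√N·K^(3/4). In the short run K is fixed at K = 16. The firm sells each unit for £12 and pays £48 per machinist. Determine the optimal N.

With K = 16, MP_N = (1/2)·4·N^(-1/2)·16^(3/4) = 16·N^(-1/2).
Profit maximization for a price taker requires P·MP_N = w: 12·16·N^(-1/2) = 48.
So N^(-1/2) = 0.25, which gives N = 16.

N* = 16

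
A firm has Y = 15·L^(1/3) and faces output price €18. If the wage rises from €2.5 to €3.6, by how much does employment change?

ΔL = -91

From P·MP_L = w with MP_L = 5·L^(-2/3), the labor demand is L(w) = (90/w)^(3/2).
At w = 2.5: L = 216. At w = 3.6: L = 125.
ΔL = 125 − 216 = -91.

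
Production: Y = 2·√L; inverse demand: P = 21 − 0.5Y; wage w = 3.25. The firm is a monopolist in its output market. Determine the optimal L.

L* = 16

Marginal revenue from the inverse demand is MR = 21 − Y.
The marginal product is MP_L = L^(-1/2).
A monopolist hires until marginal revenue product equals the wage: MR·MP_L = w.
At L, Y = 2·√L. Substituting and solving: (21 − 2·√L)·L^(-1/2) = 3.25 gives L = 16.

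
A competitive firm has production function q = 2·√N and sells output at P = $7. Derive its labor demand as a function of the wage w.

MP_N = (1/2)·2·N^(-1/2) = N^(-1/2).
Setting P·MP_N = w: 7·N^(-1/2) = w.
Solving for N: N^(-1/2) = w/7, so N = (7/w)^(2).

N(w) = 49/w²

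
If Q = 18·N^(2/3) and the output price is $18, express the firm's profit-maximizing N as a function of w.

N(w) = (216/w)^(3)

MP_N = (2/3)·18·N^(-1/3) = 12·N^(-1/3).
Setting P·MP_N = w: 216·N^(-1/3) = w.
Solving for N: N^(-1/3) = w/216, so N = (216/w)^(3).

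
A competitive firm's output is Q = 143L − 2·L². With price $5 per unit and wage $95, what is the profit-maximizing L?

L* = 31

The marginal product of L is MP_L = 143 − 4L.
A price-taking firm hires until the value of the marginal product equals the wage: P·MP_L = w, so 5·(143 − 4L) = 95.
Then 143 − 4L = 19, giving L = 31.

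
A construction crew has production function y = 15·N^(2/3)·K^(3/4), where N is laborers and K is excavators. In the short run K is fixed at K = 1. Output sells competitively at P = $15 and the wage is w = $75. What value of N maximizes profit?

N* = 8

With K = 1, MP_N = (2/3)·15·N^(-1/3)·1^(3/4) = 10·N^(-1/3).
Profit maximization for a price taker requires P·MP_N = w: 15·10·N^(-1/3) = 75.
So N^(-1/3) = 0.5, which gives N = 8.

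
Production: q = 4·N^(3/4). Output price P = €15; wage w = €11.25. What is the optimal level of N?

N* = 256

MP_N = (3/4)·4·N^(-1/4) = 3·N^(-1/4).
Profit maximization for a price taker requires P·MP_N = w: 15·3·N^(-1/4) = 11.25.
So N^(-1/4) = 0.25, which gives N = 256.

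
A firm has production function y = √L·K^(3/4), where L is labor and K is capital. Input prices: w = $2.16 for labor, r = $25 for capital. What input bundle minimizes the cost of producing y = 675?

L* = 625, K* = 81

Cost minimization requires the marginal rate of technical substitution to equal the input-price ratio: MP_L/MP_K = w/r.
Here MP_L/MP_K = (1/2)·(K/L)/(3/4) = (2/3)·(K/L). Setting this equal to 2.16/25 = 0.0864 gives K = 0.1296L.
Substituting into y = 675: L^(1/2)·(0.1296L)^(3/4) = 675.
Solving, L = 625 and K = 81.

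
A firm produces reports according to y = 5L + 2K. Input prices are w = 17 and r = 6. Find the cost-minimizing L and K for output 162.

The inputs are perfect substitutes, so the firm uses whichever has the lower cost per unit of output.
Cost per unit of output via L is w/5 = 3.4; via K it is r/2 = 3. K is cheaper.
Producing y = 162 with K alone: L = 0, K = 81.

L* = 0, K* = 81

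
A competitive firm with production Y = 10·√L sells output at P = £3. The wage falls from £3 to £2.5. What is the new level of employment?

L* = 36

From P·MP_L = w with MP_L = 5·L^(-1/2), the labor demand is L(w) = (15/w)^(2).
At w = 3: L = 25. At w = 2.5: L = 36.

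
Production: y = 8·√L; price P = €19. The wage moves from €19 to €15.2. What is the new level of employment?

From P·MP_L = w with MP_L = 4·L^(-1/2), the labor demand is L(w) = (76/w)^(2).
At w = 19: L = 16. At w = 15.2: L = 25.

L* = 25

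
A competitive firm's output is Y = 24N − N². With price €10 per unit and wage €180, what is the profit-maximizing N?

N* = 3

The marginal product of N is MP_N = 24 − 2N.
A price-taking firm hires until the value of the marginal product equals the wage: P·MP_N = w, so 10·(24 − 2N) = 180.
Then 24 − 2N = 18, giving N = 3.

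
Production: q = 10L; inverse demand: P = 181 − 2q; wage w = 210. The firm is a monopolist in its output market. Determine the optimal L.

Marginal revenue from the inverse demand is MR = 181 − 4q.
The marginal product is MP_L = 10.
A monopolist hires until marginal revenue product equals the wage: MR·MP_L = w.
(181 − 40L)·10 = 210, so L = 4.

L* = 4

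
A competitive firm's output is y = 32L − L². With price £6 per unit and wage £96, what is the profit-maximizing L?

The marginal product of L is MP_L = 32 − 2L.
A price-taking firm hires until the value of the marginal product equals the wage: P·MP_L = w, so 6·(32 − 2L) = 96.
Then 32 − 2L = 16, giving L = 8.

L* = 8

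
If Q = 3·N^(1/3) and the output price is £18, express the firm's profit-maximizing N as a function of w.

MP_N = (1/3)·3·N^(-2/3) = N^(-2/3).
Setting P·MP_N = w: 18·N^(-2/3) = w.
Solving for N: N^(-2/3) = w/18, so N = (18/w)^(3/2).

N(w) = (18/w)^(3/2)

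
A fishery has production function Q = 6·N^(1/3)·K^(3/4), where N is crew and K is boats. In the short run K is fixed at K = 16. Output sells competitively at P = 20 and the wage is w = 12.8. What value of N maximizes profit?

With K = 16, MP_N = (1/3)·6·N^(-2/3)·16^(3/4) = 16·N^(-2/3).
Profit maximization for a price taker requires P·MP_N = w: 20·16·N^(-2/3) = 12.8.
So N^(-2/3) = 0.04, which gives N = 125.

N* = 125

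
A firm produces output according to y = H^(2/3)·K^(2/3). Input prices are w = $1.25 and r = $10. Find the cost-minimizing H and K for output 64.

H* = 64, K* = 8

Cost minimization requires the marginal rate of technical substitution to equal the input-price ratio: MP_H/MP_K = w/r.
Here MP_H/MP_K = (2/3)·(K/H)/(2/3) = (K/H). Setting this equal to 1.25/10 = 0.125 gives K = 0.125H.
Substituting into y = 64: H^(2/3)·(0.125H)^(2/3) = 64.
Solving, H = 64 and K = 8.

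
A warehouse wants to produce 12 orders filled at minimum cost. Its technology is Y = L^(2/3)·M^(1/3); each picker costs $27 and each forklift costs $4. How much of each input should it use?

Cost minimization requires the marginal rate of technical substitution to equal the input-price ratio: MP_L/MP_M = w/r.
Here MP_L/MP_M = (2/3)·(M/L)/(1/3) = 2·(M/L). Setting this equal to 27/4 = 6.75 gives M = 3.375L.
Substituting into Y = 12: L^(2/3)·(3.375L)^(1/3) = 12.
Solving, L = 8 and M = 27.

L* = 8, M* = 27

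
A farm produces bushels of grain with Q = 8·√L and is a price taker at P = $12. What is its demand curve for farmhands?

L(w) = 2304/w²

MP_L = (1/2)·8·L^(-1/2) = 4·L^(-1/2).
Setting P·MP_L = w: 48·L^(-1/2) = w.
Solving for L: L^(-1/2) = w/48, so L = (48/w)^(2).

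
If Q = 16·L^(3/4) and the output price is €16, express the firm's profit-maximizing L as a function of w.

MP_L = (3/4)·16·L^(-1/4) = 12·L^(-1/4).
Setting P·MP_L = w: 192·L^(-1/4) = w.
Solving for L: L^(-1/4) = w/192, so L = (192/w)^(4).

L(w) = (192/w)^(4)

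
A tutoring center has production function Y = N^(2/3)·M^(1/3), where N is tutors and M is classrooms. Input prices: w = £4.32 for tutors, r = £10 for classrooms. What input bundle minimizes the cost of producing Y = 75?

N* = 125, M* = 27

Cost minimization requires the marginal rate of technical substitution to equal the input-price ratio: MP_N/MP_M = w/r.
Here MP_N/MP_M = (2/3)·(M/N)/(1/3) = 2·(M/N). Setting this equal to 4.32/10 = 0.432 gives M = 0.216N.
Substituting into Y = 75: N^(2/3)·(0.216N)^(1/3) = 75.
Solving, N = 125 and M = 27.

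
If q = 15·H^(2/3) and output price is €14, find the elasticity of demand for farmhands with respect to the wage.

MP_H = (2/3)·15·H^(-1/3), so P·MP_H = w gives 140·H^(-1/3) = w.
Solving, H(w) = (140/w)^(3). This is a constant-elasticity form: H ∝ w^(−3), so ε = −3.

ε = -3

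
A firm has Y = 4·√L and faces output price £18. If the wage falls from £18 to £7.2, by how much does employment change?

ΔL = 21

From P·MP_L = w with MP_L = 2·L^(-1/2), the labor demand is L(w) = (36/w)^(2).
At w = 18: L = 4. At w = 7.2: L = 25.
ΔL = 25 − 4 = 21.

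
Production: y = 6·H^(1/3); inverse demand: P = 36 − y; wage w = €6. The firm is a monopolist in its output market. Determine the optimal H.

H* = 8

Marginal revenue from the inverse demand is MR = 36 − 2y.
The marginal product is MP_H = 2·H^(-2/3).
A monopolist hires until marginal revenue product equals the wage: MR·MP_H = w.
At H, y = 6·H^(1/3). Substituting and solving: (36 − 12·H^(1/3))·2·H^(-2/3) = 6 gives H = 8.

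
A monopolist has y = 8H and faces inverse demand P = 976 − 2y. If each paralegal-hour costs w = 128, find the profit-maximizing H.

H* = 30

Marginal revenue from the inverse demand is MR = 976 − 4y.
The marginal product is MP_H = 8.
A monopolist hires until marginal revenue product equals the wage: MR·MP_H = w.
(976 − 32H)·8 = 128, so H = 30.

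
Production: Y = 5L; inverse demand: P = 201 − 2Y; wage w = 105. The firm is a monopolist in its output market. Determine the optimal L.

L* = 9

Marginal revenue from the inverse demand is MR = 201 − 4Y.
The marginal product is MP_L = 5.
A monopolist hires until marginal revenue product equals the wage: MR·MP_L = w.
(201 − 20L)·5 = 105, so L = 9.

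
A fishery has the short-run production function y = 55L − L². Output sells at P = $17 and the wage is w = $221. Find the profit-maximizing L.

The marginal product of L is MP_L = 55 − 2L.
A price-taking firm hires until the value of the marginal product equals the wage: P·MP_L = w, so 17·(55 − 2L) = 221.
Then 55 − 2L = 13, giving L = 21.

L* = 21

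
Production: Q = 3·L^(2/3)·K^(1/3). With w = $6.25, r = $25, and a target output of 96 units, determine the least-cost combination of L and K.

L* = 64, K* = 8

Cost minimization requires the marginal rate of technical substitution to equal the input-price ratio: MP_L/MP_K = w/r.
Here MP_L/MP_K = (2/3)·(K/L)/(1/3) = 2·(K/L). Setting this equal to 6.25/25 = 0.25 gives K = 0.125L.
Substituting into Q = 96: 3·L^(2/3)·(0.125L)^(1/3) = 96.
Solving, L = 64 and K = 8.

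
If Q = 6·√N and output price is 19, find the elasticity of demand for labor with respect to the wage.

ε = -2

MP_N = (1/2)·6·N^(-1/2), so P·MP_N = w gives 57·N^(-1/2) = w.
Solving, N(w) = (57/w)^(2). This is a constant-elasticity form: N ∝ w^(−2), so ε = −2.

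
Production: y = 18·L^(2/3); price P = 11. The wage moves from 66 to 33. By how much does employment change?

From P·MP_L = w with MP_L = 12·L^(-1/3), the labor demand is L(w) = (132/w)^(3).
At w = 66: L = 8. At w = 33: L = 64.
ΔL = 64 − 8 = 56.

ΔL = 56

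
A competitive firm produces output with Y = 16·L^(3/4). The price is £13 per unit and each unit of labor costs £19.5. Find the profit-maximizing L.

L* = 4096

MP_L = (3/4)·16·L^(-1/4) = 12·L^(-1/4).
Profit maximization for a price taker requires P·MP_L = w: 13·12·L^(-1/4) = 19.5.
So L^(-1/4) = 0.125, which gives L = 4096.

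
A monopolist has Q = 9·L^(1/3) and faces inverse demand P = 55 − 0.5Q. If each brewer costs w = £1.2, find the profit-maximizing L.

L* = 125

Marginal revenue from the inverse demand is MR = 55 − Q.
The marginal product is MP_L = 3·L^(-2/3).
A monopolist hires until marginal revenue product equals the wage: MR·MP_L = w.
At L, Q = 9·L^(1/3). Substituting and solving: (55 − 9·L^(1/3))·3·L^(-2/3) = 1.2 gives L = 125.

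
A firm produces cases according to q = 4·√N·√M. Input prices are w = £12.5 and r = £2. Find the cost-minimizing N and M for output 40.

Cost minimization requires the marginal rate of technical substitution to equal the input-price ratio: MP_N/MP_M = w/r.
Here MP_N/MP_M = (1/2)·(M/N)/(1/2) = (M/N). Setting this equal to 12.5/2 = 6.25 gives M = 6.25N.
Substituting into q = 40: 4·N^(1/2)·(6.25N)^(1/2) = 40.
Solving, N = 4 and M = 25.

N* = 4, M* = 25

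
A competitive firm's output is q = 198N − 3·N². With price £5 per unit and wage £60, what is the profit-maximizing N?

The marginal product of N is MP_N = 198 − 6N.
A price-taking firm hires until the value of the marginal product equals the wage: P·MP_N = w, so 5·(198 − 6N) = 60.
Then 198 − 6N = 12, giving N = 31.

N* = 31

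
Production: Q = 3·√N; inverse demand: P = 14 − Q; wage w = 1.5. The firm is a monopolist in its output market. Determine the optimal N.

N* = 4

Marginal revenue from the inverse demand is MR = 14 − 2Q.
The marginal product is MP_N = 1.5·N^(-1/2).
A monopolist hires until marginal revenue product equals the wage: MR·MP_N = w.
At N, Q = 3·√N. Substituting and solving: (14 − 6·√N)·1.5·N^(-1/2) = 1.5 gives N = 4.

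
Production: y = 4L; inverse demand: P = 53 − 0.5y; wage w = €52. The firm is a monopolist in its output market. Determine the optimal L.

Marginal revenue from the inverse demand is MR = 53 − y.
The marginal product is MP_L = 4.
A monopolist hires until marginal revenue product equals the wage: MR·MP_L = w.
(53 − 4L)·4 = 52, so L = 10.

L* = 10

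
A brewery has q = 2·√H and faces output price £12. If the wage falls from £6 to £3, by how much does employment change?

ΔH = 12

From P·MP_H = w with MP_H = H^(-1/2), the labor demand is H(w) = (12/w)^(2).
At w = 6: H = 4. At w = 3: H = 16.
ΔH = 16 − 4 = 12.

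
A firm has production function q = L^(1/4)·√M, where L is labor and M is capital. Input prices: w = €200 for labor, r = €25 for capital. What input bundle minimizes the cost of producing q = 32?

Cost minimization requires the marginal rate of technical substitution to equal the input-price ratio: MP_L/MP_M = w/r.
Here MP_L/MP_M = (1/4)·(M/L)/(1/2) = 0.5·(M/L). Setting this equal to 200/25 = 8 gives M = 16L.
Substituting into q = 32: L^(1/4)·(16L)^(1/2) = 32.
Solving, L = 16 and M = 256.

L* = 16, M* = 256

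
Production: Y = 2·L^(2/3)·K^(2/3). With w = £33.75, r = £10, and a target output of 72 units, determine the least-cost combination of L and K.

Cost minimization requires the marginal rate of technical substitution to equal the input-price ratio: MP_L/MP_K = w/r.
Here MP_L/MP_K = (2/3)·(K/L)/(2/3) = (K/L). Setting this equal to 33.75/10 = 3.375 gives K = 3.375L.
Substituting into Y = 72: 2·L^(2/3)·(3.375L)^(2/3) = 72.
Solving, L = 8 and K = 27.

L* = 8, K* = 27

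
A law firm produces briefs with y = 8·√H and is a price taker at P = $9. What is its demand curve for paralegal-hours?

H(w) = 1296/w²

MP_H = (1/2)·8·H^(-1/2) = 4·H^(-1/2).
Setting P·MP_H = w: 36·H^(-1/2) = w.
Solving for H: H^(-1/2) = w/36, so H = (36/w)^(2).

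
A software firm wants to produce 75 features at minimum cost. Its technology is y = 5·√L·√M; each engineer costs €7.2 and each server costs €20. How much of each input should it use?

L* = 25, M* = 9

Cost minimization requires the marginal rate of technical substitution to equal the input-price ratio: MP_L/MP_M = w/r.
Here MP_L/MP_M = (1/2)·(M/L)/(1/2) = (M/L). Setting this equal to 7.2/20 = 0.36 gives M = 0.36L.
Substituting into y = 75: 5·L^(1/2)·(0.36L)^(1/2) = 75.
Solving, L = 25 and M = 9.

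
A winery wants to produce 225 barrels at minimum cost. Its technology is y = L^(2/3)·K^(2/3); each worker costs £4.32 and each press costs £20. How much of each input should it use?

L* = 125, K* = 27

Cost minimization requires the marginal rate of technical substitution to equal the input-price ratio: MP_L/MP_K = w/r.
Here MP_L/MP_K = (2/3)·(K/L)/(2/3) = (K/L). Setting this equal to 4.32/20 = 0.216 gives K = 0.216L.
Substituting into y = 225: L^(2/3)·(0.216L)^(2/3) = 225.
Solving, L = 125 and K = 27.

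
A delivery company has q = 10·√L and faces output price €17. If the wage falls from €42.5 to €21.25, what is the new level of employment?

From P·MP_L = w with MP_L = 5·L^(-1/2), the labor demand is L(w) = (85/w)^(2).
At w = 42.5: L = 4. At w = 21.25: L = 16.

L* = 16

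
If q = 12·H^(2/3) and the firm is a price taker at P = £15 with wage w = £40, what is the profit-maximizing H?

MP_H = (2/3)·12·H^(-1/3) = 8·H^(-1/3).
Profit maximization for a price taker requires P·MP_H = w: 15·8·H^(-1/3) = 40.
So H^(-1/3) = 1/3, which gives H = 27.

H* = 27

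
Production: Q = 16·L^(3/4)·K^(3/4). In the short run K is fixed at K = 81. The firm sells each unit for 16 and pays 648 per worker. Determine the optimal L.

L* = 4096

With K = 81, MP_L = (3/4)·16·L^(-1/4)·81^(3/4) = 324·L^(-1/4).
Profit maximization for a price taker requires P·MP_L = w: 16·324·L^(-1/4) = 648.
So L^(-1/4) = 0.125, which gives L = 4096.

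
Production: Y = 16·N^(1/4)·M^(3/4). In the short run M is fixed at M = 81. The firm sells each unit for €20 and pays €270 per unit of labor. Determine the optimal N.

With M = 81, MP_N = (1/4)·16·N^(-3/4)·81^(3/4) = 108·N^(-3/4).
Profit maximization for a price taker requires P·MP_N = w: 20·108·N^(-3/4) = 270.
So N^(-3/4) = 0.125, which gives N = 16.

N* = 16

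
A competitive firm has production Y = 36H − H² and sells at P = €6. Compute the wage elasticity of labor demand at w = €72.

From P·MP_H = w with MP_H = 36 − 2H, labor demand is H(w) = (36 − w/6)/2.
dH/dw = −1/(12) = -1/12.
At w = 72, H = 12, so ε = (dH/dw)·(w/H) = (-1/12)·(72/12) = -0.5.

ε = -0.5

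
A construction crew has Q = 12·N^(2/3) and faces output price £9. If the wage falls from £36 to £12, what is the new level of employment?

N* = 216

From P·MP_N = w with MP_N = 8·N^(-1/3), the labor demand is N(w) = (72/w)^(3).
At w = 36: N = 8. At w = 12: N = 216.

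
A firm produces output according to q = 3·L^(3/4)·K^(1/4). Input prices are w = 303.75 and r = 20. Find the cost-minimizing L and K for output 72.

L* = 16, K* = 81

Cost minimization requires the marginal rate of technical substitution to equal the input-price ratio: MP_L/MP_K = w/r.
Here MP_L/MP_K = (3/4)·(K/L)/(1/4) = 3·(K/L). Setting this equal to 303.75/20 = 15.1875 gives K = 5.0625L.
Substituting into q = 72: 3·L^(3/4)·(5.0625L)^(1/4) = 72.
Solving, L = 16 and K = 81.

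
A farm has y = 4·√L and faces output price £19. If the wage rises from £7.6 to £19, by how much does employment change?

ΔL = -21

From P·MP_L = w with MP_L = 2·L^(-1/2), the labor demand is L(w) = (38/w)^(2).
At w = 7.6: L = 25. At w = 19: L = 4.
ΔL = 4 − 25 = -21.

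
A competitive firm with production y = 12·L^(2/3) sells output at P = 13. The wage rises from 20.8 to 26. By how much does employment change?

From P·MP_L = w with MP_L = 8·L^(-1/3), the labor demand is L(w) = (104/w)^(3).
At w = 20.8: L = 125. At w = 26: L = 64.
ΔL = 64 − 125 = -61.

ΔL = -61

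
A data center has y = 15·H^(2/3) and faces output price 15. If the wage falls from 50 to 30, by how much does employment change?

ΔH = 98

From P·MP_H = w with MP_H = 10·H^(-1/3), the labor demand is H(w) = (150/w)^(3).
At w = 50: H = 27. At w = 30: H = 125.
ΔH = 125 − 27 = 98.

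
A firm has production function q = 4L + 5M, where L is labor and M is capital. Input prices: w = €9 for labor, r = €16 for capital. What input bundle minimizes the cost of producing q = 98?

L* = 24.5, M* = 0

The inputs are perfect substitutes, so the firm uses whichever has the lower cost per unit of output.
Cost per unit of output via L is w/4 = 2.25; via M it is r/5 = 3.2. L is cheaper.
Producing q = 98 with L alone: L = 24.5, M = 0.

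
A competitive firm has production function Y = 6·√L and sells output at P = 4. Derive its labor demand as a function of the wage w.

L(w) = 144/w²

MP_L = (1/2)·6·L^(-1/2) = 3·L^(-1/2).
Setting P·MP_L = w: 12·L^(-1/2) = w.
Solving for L: L^(-1/2) = w/12, so L = (12/w)^(2).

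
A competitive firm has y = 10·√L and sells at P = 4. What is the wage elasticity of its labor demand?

ε = -2

MP_L = (1/2)·10·L^(-1/2), so P·MP_L = w gives 20·L^(-1/2) = w.
Solving, L(w) = (20/w)^(2). This is a constant-elasticity form: L ∝ w^(−2), so ε = −2.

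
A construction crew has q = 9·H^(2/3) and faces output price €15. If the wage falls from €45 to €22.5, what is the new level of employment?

H* = 64

From P·MP_H = w with MP_H = 6·H^(-1/3), the labor demand is H(w) = (90/w)^(3).
At w = 45: H = 8. At w = 22.5: H = 64.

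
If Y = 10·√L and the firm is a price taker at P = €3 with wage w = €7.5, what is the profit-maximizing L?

MP_L = (1/2)·10·L^(-1/2) = 5·L^(-1/2).
Profit maximization for a price taker requires P·MP_L = w: 3·5·L^(-1/2) = 7.5.
So L^(-1/2) = 0.5, which gives L = 4.

L* = 4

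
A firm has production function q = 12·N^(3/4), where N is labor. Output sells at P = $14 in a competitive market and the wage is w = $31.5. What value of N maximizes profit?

N* = 256

MP_N = (3/4)·12·N^(-1/4) = 9·N^(-1/4).
Profit maximization for a price taker requires P·MP_N = w: 14·9·N^(-1/4) = 31.5.
So N^(-1/4) = 0.25, which gives N = 256.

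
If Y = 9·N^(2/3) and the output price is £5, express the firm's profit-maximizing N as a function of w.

N(w) = 27000/w³

MP_N = (2/3)·9·N^(-1/3) = 6·N^(-1/3).
Setting P·MP_N = w: 30·N^(-1/3) = w.
Solving for N: N^(-1/3) = w/30, so N = (30/w)^(3).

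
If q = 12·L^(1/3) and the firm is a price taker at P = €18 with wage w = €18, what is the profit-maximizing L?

L* = 8

MP_L = (1/3)·12·L^(-2/3) = 4·L^(-2/3).
Profit maximization for a price taker requires P·MP_L = w: 18·4·L^(-2/3) = 18.
So L^(-2/3) = 0.25, which gives L = 8.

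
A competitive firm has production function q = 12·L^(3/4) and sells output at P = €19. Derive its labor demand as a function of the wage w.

MP_L = (3/4)·12·L^(-1/4) = 9·L^(-1/4).
Setting P·MP_L = w: 171·L^(-1/4) = w.
Solving for L: L^(-1/4) = w/171, so L = (171/w)^(4).

L(w) = (171/w)^(4)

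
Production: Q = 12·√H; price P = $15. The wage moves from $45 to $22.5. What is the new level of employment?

From P·MP_H = w with MP_H = 6·H^(-1/2), the labor demand is H(w) = (90/w)^(2).
At w = 45: H = 4. At w = 22.5: H = 16.

H* = 16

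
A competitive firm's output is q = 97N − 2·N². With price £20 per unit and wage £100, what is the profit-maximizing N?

N* = 23

The marginal product of N is MP_N = 97 − 4N.
A price-taking firm hires until the value of the marginal product equals the wage: P·MP_N = w, so 20·(97 − 4N) = 100.
Then 97 − 4N = 5, giving N = 23.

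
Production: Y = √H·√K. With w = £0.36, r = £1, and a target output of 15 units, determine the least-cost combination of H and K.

Cost minimization requires the marginal rate of technical substitution to equal the input-price ratio: MP_H/MP_K = w/r.
Here MP_H/MP_K = (1/2)·(K/H)/(1/2) = (K/H). Setting this equal to 0.36/1 = 0.36 gives K = 0.36H.
Substituting into Y = 15: H^(1/2)·(0.36H)^(1/2) = 15.
Solving, H = 25 and K = 9.

H* = 25, K* = 9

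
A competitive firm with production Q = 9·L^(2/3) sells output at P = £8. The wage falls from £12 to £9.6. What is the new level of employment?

L* = 125

From P·MP_L = w with MP_L = 6·L^(-1/3), the labor demand is L(w) = (48/w)^(3).
At w = 12: L = 64. At w = 9.6: L = 125.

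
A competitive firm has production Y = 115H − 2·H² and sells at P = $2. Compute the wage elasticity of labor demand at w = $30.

From P·MP_H = w with MP_H = 115 − 4H, labor demand is H(w) = (115 − w/2)/4.
dH/dw = −1/(8) = -0.125.
At w = 30, H = 25, so ε = (dH/dw)·(w/H) = (-0.125)·(30/25) = -0.15.

ε = -0.15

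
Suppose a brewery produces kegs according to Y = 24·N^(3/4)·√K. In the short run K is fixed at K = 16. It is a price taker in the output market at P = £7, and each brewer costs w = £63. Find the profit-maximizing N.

With K = 16, MP_N = (3/4)·24·N^(-1/4)·16^(1/2) = 72·N^(-1/4).
Profit maximization for a price taker requires P·MP_N = w: 7·72·N^(-1/4) = 63.
So N^(-1/4) = 0.125, which gives N = 4096.

N* = 4096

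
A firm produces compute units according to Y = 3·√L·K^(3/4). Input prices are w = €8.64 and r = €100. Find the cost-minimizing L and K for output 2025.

L* = 625, K* = 81

Cost minimization requires the marginal rate of technical substitution to equal the input-price ratio: MP_L/MP_K = w/r.
Here MP_L/MP_K = (1/2)·(K/L)/(3/4) = (2/3)·(K/L). Setting this equal to 8.64/100 = 0.0864 gives K = 0.1296L.
Substituting into Y = 2025: 3·L^(1/2)·(0.1296L)^(3/4) = 2025.
Solving, L = 625 and K = 81.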